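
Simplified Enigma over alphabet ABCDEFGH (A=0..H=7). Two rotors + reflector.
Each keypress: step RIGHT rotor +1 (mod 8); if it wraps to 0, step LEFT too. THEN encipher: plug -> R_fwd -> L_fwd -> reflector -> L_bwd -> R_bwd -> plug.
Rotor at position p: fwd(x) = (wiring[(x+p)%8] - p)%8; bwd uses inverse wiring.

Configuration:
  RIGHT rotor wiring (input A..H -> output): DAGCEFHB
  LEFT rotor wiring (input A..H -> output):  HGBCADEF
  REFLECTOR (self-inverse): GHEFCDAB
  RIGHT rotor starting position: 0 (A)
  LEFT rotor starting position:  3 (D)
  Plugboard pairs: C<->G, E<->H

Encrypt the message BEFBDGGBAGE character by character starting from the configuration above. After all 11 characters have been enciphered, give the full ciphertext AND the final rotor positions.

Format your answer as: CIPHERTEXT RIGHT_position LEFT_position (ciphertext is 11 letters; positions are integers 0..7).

Answer: HCEEFFCFEFB 3 4

Derivation:
Char 1 ('B'): step: R->1, L=3; B->plug->B->R->F->L->E->refl->C->L'->E->R'->E->plug->H
Char 2 ('E'): step: R->2, L=3; E->plug->H->R->G->L->D->refl->F->L'->B->R'->G->plug->C
Char 3 ('F'): step: R->3, L=3; F->plug->F->R->A->L->H->refl->B->L'->D->R'->H->plug->E
Char 4 ('B'): step: R->4, L=3; B->plug->B->R->B->L->F->refl->D->L'->G->R'->H->plug->E
Char 5 ('D'): step: R->5, L=3; D->plug->D->R->G->L->D->refl->F->L'->B->R'->F->plug->F
Char 6 ('G'): step: R->6, L=3; G->plug->C->R->F->L->E->refl->C->L'->E->R'->F->plug->F
Char 7 ('G'): step: R->7, L=3; G->plug->C->R->B->L->F->refl->D->L'->G->R'->G->plug->C
Char 8 ('B'): step: R->0, L->4 (L advanced); B->plug->B->R->A->L->E->refl->C->L'->F->R'->F->plug->F
Char 9 ('A'): step: R->1, L=4; A->plug->A->R->H->L->G->refl->A->L'->C->R'->H->plug->E
Char 10 ('G'): step: R->2, L=4; G->plug->C->R->C->L->A->refl->G->L'->H->R'->F->plug->F
Char 11 ('E'): step: R->3, L=4; E->plug->H->R->D->L->B->refl->H->L'->B->R'->B->plug->B
Final: ciphertext=HCEEFFCFEFB, RIGHT=3, LEFT=4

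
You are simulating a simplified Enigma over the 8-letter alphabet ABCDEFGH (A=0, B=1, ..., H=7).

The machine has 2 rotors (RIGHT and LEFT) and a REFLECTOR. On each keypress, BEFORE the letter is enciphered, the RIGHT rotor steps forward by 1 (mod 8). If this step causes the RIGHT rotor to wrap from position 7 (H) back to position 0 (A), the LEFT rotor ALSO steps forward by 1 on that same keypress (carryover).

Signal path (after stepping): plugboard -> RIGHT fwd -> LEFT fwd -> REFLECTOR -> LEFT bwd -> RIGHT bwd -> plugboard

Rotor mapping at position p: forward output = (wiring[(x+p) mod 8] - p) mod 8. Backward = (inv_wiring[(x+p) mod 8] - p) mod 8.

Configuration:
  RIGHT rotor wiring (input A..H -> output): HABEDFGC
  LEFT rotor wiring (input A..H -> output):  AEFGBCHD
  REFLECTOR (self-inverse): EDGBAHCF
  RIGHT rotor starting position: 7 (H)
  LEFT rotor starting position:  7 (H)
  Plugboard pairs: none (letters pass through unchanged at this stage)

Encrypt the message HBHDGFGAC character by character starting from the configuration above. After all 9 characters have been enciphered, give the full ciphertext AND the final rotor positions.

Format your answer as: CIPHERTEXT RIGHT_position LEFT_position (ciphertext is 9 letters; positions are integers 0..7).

Char 1 ('H'): step: R->0, L->0 (L advanced); H->plug->H->R->C->L->F->refl->H->L'->G->R'->G->plug->G
Char 2 ('B'): step: R->1, L=0; B->plug->B->R->A->L->A->refl->E->L'->B->R'->G->plug->G
Char 3 ('H'): step: R->2, L=0; H->plug->H->R->G->L->H->refl->F->L'->C->R'->B->plug->B
Char 4 ('D'): step: R->3, L=0; D->plug->D->R->D->L->G->refl->C->L'->F->R'->G->plug->G
Char 5 ('G'): step: R->4, L=0; G->plug->G->R->F->L->C->refl->G->L'->D->R'->E->plug->E
Char 6 ('F'): step: R->5, L=0; F->plug->F->R->E->L->B->refl->D->L'->H->R'->G->plug->G
Char 7 ('G'): step: R->6, L=0; G->plug->G->R->F->L->C->refl->G->L'->D->R'->E->plug->E
Char 8 ('A'): step: R->7, L=0; A->plug->A->R->D->L->G->refl->C->L'->F->R'->E->plug->E
Char 9 ('C'): step: R->0, L->1 (L advanced); C->plug->C->R->B->L->E->refl->A->L'->D->R'->E->plug->E
Final: ciphertext=GGBGEGEEE, RIGHT=0, LEFT=1

Answer: GGBGEGEEE 0 1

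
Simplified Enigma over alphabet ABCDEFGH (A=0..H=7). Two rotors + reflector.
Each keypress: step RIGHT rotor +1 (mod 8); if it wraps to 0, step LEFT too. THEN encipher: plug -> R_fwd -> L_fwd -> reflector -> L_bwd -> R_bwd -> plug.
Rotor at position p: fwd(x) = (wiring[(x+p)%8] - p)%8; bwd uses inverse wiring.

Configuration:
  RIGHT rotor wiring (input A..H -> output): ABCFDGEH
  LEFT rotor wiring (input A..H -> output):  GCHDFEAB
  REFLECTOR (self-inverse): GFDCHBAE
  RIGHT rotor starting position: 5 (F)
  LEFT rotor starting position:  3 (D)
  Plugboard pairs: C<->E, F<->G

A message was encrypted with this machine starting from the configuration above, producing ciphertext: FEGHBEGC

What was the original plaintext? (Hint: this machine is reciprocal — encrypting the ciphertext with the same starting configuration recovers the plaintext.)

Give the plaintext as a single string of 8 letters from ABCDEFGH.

Char 1 ('F'): step: R->6, L=3; F->plug->G->R->F->L->D->refl->C->L'->B->R'->B->plug->B
Char 2 ('E'): step: R->7, L=3; E->plug->C->R->C->L->B->refl->F->L'->D->R'->D->plug->D
Char 3 ('G'): step: R->0, L->4 (L advanced); G->plug->F->R->G->L->D->refl->C->L'->E->R'->G->plug->F
Char 4 ('H'): step: R->1, L=4; H->plug->H->R->H->L->H->refl->E->L'->C->R'->D->plug->D
Char 5 ('B'): step: R->2, L=4; B->plug->B->R->D->L->F->refl->B->L'->A->R'->A->plug->A
Char 6 ('E'): step: R->3, L=4; E->plug->C->R->D->L->F->refl->B->L'->A->R'->B->plug->B
Char 7 ('G'): step: R->4, L=4; G->plug->F->R->F->L->G->refl->A->L'->B->R'->H->plug->H
Char 8 ('C'): step: R->5, L=4; C->plug->E->R->E->L->C->refl->D->L'->G->R'->H->plug->H

Answer: BDFDABHH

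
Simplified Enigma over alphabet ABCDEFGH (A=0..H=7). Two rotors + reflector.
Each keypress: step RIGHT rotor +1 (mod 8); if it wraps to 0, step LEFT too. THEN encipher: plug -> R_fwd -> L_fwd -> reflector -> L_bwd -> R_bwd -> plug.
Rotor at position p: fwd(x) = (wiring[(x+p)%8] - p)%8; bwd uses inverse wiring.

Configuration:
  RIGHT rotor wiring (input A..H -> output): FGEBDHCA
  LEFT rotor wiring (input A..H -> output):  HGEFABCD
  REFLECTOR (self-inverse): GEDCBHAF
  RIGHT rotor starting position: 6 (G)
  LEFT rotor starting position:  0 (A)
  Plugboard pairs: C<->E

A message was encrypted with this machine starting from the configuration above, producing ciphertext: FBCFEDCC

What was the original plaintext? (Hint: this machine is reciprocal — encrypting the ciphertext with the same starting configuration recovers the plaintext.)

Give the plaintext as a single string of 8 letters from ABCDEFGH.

Char 1 ('F'): step: R->7, L=0; F->plug->F->R->E->L->A->refl->G->L'->B->R'->A->plug->A
Char 2 ('B'): step: R->0, L->1 (L advanced); B->plug->B->R->G->L->C->refl->D->L'->B->R'->D->plug->D
Char 3 ('C'): step: R->1, L=1; C->plug->E->R->G->L->C->refl->D->L'->B->R'->F->plug->F
Char 4 ('F'): step: R->2, L=1; F->plug->F->R->G->L->C->refl->D->L'->B->R'->C->plug->E
Char 5 ('E'): step: R->3, L=1; E->plug->C->R->E->L->A->refl->G->L'->H->R'->D->plug->D
Char 6 ('D'): step: R->4, L=1; D->plug->D->R->E->L->A->refl->G->L'->H->R'->A->plug->A
Char 7 ('C'): step: R->5, L=1; C->plug->E->R->B->L->D->refl->C->L'->G->R'->H->plug->H
Char 8 ('C'): step: R->6, L=1; C->plug->E->R->G->L->C->refl->D->L'->B->R'->H->plug->H

Answer: ADFEDAHH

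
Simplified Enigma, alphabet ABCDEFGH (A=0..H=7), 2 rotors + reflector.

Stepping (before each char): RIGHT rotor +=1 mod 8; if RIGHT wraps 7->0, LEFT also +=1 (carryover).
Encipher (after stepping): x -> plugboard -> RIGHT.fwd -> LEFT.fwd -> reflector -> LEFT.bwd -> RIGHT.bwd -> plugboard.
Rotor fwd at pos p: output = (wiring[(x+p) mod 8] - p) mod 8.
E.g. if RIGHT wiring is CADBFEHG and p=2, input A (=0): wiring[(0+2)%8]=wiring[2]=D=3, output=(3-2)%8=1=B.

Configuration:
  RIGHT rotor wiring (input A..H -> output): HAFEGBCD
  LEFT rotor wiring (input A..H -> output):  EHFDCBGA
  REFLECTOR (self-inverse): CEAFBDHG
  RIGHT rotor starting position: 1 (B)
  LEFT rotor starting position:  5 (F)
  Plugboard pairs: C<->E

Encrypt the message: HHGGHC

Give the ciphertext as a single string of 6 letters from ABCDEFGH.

Answer: ADHDFA

Derivation:
Char 1 ('H'): step: R->2, L=5; H->plug->H->R->G->L->G->refl->H->L'->D->R'->A->plug->A
Char 2 ('H'): step: R->3, L=5; H->plug->H->R->C->L->D->refl->F->L'->H->R'->D->plug->D
Char 3 ('G'): step: R->4, L=5; G->plug->G->R->B->L->B->refl->E->L'->A->R'->H->plug->H
Char 4 ('G'): step: R->5, L=5; G->plug->G->R->H->L->F->refl->D->L'->C->R'->D->plug->D
Char 5 ('H'): step: R->6, L=5; H->plug->H->R->D->L->H->refl->G->L'->G->R'->F->plug->F
Char 6 ('C'): step: R->7, L=5; C->plug->E->R->F->L->A->refl->C->L'->E->R'->A->plug->A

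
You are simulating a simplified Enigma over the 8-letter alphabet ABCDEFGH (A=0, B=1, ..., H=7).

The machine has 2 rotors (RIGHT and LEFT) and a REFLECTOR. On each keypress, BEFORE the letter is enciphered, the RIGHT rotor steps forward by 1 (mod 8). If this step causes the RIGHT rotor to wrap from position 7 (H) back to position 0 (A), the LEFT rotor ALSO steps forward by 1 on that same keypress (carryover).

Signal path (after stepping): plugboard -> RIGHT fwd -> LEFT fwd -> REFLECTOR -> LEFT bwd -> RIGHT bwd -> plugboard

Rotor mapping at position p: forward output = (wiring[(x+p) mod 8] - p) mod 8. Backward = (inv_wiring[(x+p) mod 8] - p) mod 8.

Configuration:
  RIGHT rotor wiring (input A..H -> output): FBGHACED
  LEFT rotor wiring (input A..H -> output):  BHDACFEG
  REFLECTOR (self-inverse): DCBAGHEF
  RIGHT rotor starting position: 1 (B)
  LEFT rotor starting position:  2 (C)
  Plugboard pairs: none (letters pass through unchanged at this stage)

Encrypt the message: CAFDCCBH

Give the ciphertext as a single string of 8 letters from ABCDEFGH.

Answer: HEEEAGED

Derivation:
Char 1 ('C'): step: R->2, L=2; C->plug->C->R->G->L->H->refl->F->L'->H->R'->H->plug->H
Char 2 ('A'): step: R->3, L=2; A->plug->A->R->E->L->C->refl->B->L'->A->R'->E->plug->E
Char 3 ('F'): step: R->4, L=2; F->plug->F->R->F->L->E->refl->G->L'->B->R'->E->plug->E
Char 4 ('D'): step: R->5, L=2; D->plug->D->R->A->L->B->refl->C->L'->E->R'->E->plug->E
Char 5 ('C'): step: R->6, L=2; C->plug->C->R->H->L->F->refl->H->L'->G->R'->A->plug->A
Char 6 ('C'): step: R->7, L=2; C->plug->C->R->C->L->A->refl->D->L'->D->R'->G->plug->G
Char 7 ('B'): step: R->0, L->3 (L advanced); B->plug->B->R->B->L->H->refl->F->L'->A->R'->E->plug->E
Char 8 ('H'): step: R->1, L=3; H->plug->H->R->E->L->D->refl->A->L'->H->R'->D->plug->D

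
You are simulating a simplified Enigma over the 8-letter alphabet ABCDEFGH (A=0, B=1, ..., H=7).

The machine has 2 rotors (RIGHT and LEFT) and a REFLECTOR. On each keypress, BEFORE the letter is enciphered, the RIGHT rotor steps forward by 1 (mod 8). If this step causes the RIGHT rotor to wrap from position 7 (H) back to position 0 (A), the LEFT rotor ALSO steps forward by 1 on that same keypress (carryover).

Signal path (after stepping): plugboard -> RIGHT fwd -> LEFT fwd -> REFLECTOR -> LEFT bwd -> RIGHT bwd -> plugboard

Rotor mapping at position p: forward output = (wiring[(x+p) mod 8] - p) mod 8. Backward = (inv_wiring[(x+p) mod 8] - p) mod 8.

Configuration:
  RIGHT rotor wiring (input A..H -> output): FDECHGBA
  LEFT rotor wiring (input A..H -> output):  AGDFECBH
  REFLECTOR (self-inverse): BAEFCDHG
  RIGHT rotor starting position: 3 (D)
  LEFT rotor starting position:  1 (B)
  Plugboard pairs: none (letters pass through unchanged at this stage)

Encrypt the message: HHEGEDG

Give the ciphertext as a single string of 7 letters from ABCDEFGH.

Char 1 ('H'): step: R->4, L=1; H->plug->H->R->G->L->G->refl->H->L'->H->R'->F->plug->F
Char 2 ('H'): step: R->5, L=1; H->plug->H->R->C->L->E->refl->C->L'->B->R'->A->plug->A
Char 3 ('E'): step: R->6, L=1; E->plug->E->R->G->L->G->refl->H->L'->H->R'->C->plug->C
Char 4 ('G'): step: R->7, L=1; G->plug->G->R->H->L->H->refl->G->L'->G->R'->B->plug->B
Char 5 ('E'): step: R->0, L->2 (L advanced); E->plug->E->R->H->L->E->refl->C->L'->C->R'->D->plug->D
Char 6 ('D'): step: R->1, L=2; D->plug->D->R->G->L->G->refl->H->L'->E->R'->H->plug->H
Char 7 ('G'): step: R->2, L=2; G->plug->G->R->D->L->A->refl->B->L'->A->R'->B->plug->B

Answer: FACBDHB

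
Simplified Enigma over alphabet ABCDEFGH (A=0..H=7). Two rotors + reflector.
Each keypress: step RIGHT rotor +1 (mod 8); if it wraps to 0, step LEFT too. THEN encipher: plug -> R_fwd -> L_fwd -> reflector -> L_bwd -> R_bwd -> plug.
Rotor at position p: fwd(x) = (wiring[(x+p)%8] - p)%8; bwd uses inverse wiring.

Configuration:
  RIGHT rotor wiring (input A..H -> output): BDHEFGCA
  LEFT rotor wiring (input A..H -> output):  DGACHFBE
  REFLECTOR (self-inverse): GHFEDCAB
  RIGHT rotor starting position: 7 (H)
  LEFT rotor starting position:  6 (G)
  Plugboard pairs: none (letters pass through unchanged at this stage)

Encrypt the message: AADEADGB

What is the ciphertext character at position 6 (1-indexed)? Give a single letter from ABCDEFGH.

Char 1 ('A'): step: R->0, L->7 (L advanced); A->plug->A->R->B->L->E->refl->D->L'->E->R'->D->plug->D
Char 2 ('A'): step: R->1, L=7; A->plug->A->R->C->L->H->refl->B->L'->D->R'->C->plug->C
Char 3 ('D'): step: R->2, L=7; D->plug->D->R->E->L->D->refl->E->L'->B->R'->H->plug->H
Char 4 ('E'): step: R->3, L=7; E->plug->E->R->F->L->A->refl->G->L'->G->R'->F->plug->F
Char 5 ('A'): step: R->4, L=7; A->plug->A->R->B->L->E->refl->D->L'->E->R'->D->plug->D
Char 6 ('D'): step: R->5, L=7; D->plug->D->R->E->L->D->refl->E->L'->B->R'->A->plug->A

A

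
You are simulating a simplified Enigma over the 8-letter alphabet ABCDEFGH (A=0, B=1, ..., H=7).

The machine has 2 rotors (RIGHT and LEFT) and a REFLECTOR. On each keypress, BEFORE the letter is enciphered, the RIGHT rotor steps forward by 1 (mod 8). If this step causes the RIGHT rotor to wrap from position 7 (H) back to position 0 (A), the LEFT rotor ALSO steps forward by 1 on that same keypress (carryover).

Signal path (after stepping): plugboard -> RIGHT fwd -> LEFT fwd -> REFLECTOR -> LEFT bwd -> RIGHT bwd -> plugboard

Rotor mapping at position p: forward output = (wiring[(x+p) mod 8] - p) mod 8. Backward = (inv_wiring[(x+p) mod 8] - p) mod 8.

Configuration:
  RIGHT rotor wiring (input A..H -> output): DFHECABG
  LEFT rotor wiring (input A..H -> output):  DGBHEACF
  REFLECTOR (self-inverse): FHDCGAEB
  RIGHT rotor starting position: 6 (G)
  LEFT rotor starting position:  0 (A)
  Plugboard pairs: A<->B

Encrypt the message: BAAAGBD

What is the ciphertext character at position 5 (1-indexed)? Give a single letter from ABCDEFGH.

Char 1 ('B'): step: R->7, L=0; B->plug->A->R->H->L->F->refl->A->L'->F->R'->E->plug->E
Char 2 ('A'): step: R->0, L->1 (L advanced); A->plug->B->R->F->L->B->refl->H->L'->E->R'->D->plug->D
Char 3 ('A'): step: R->1, L=1; A->plug->B->R->G->L->E->refl->G->L'->C->R'->H->plug->H
Char 4 ('A'): step: R->2, L=1; A->plug->B->R->C->L->G->refl->E->L'->G->R'->D->plug->D
Char 5 ('G'): step: R->3, L=1; G->plug->G->R->C->L->G->refl->E->L'->G->R'->D->plug->D

D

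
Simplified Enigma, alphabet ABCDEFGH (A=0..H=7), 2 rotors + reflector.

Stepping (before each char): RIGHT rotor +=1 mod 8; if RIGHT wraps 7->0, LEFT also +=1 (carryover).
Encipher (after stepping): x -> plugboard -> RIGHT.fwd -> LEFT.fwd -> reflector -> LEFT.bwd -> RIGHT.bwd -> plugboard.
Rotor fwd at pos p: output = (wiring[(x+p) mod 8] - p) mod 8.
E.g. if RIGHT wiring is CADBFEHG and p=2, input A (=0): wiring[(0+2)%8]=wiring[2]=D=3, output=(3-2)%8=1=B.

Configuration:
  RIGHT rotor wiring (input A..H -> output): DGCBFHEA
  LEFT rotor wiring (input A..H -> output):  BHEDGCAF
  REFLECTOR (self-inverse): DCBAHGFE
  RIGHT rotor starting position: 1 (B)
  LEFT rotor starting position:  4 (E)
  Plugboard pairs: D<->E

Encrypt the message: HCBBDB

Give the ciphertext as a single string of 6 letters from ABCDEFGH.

Char 1 ('H'): step: R->2, L=4; H->plug->H->R->E->L->F->refl->G->L'->B->R'->G->plug->G
Char 2 ('C'): step: R->3, L=4; C->plug->C->R->E->L->F->refl->G->L'->B->R'->D->plug->E
Char 3 ('B'): step: R->4, L=4; B->plug->B->R->D->L->B->refl->C->L'->A->R'->C->plug->C
Char 4 ('B'): step: R->5, L=4; B->plug->B->R->H->L->H->refl->E->L'->C->R'->A->plug->A
Char 5 ('D'): step: R->6, L=4; D->plug->E->R->E->L->F->refl->G->L'->B->R'->H->plug->H
Char 6 ('B'): step: R->7, L=4; B->plug->B->R->E->L->F->refl->G->L'->B->R'->A->plug->A

Answer: GECAHA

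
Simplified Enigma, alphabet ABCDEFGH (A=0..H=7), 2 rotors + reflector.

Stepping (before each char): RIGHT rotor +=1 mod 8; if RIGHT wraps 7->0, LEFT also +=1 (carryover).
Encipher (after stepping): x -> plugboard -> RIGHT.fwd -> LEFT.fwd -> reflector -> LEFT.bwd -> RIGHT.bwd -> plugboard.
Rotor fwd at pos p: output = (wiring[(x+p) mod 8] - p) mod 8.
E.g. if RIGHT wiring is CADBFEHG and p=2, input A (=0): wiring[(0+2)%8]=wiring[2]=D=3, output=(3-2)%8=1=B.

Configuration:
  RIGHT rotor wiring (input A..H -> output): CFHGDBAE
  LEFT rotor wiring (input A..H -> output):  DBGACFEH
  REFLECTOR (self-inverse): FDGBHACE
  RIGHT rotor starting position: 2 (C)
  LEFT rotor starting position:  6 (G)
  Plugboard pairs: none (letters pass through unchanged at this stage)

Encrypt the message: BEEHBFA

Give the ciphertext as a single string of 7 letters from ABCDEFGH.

Answer: DADEHEC

Derivation:
Char 1 ('B'): step: R->3, L=6; B->plug->B->R->A->L->G->refl->C->L'->F->R'->D->plug->D
Char 2 ('E'): step: R->4, L=6; E->plug->E->R->G->L->E->refl->H->L'->H->R'->A->plug->A
Char 3 ('E'): step: R->5, L=6; E->plug->E->R->A->L->G->refl->C->L'->F->R'->D->plug->D
Char 4 ('H'): step: R->6, L=6; H->plug->H->R->D->L->D->refl->B->L'->B->R'->E->plug->E
Char 5 ('B'): step: R->7, L=6; B->plug->B->R->D->L->D->refl->B->L'->B->R'->H->plug->H
Char 6 ('F'): step: R->0, L->7 (L advanced); F->plug->F->R->B->L->E->refl->H->L'->D->R'->E->plug->E
Char 7 ('A'): step: R->1, L=7; A->plug->A->R->E->L->B->refl->D->L'->F->R'->C->plug->C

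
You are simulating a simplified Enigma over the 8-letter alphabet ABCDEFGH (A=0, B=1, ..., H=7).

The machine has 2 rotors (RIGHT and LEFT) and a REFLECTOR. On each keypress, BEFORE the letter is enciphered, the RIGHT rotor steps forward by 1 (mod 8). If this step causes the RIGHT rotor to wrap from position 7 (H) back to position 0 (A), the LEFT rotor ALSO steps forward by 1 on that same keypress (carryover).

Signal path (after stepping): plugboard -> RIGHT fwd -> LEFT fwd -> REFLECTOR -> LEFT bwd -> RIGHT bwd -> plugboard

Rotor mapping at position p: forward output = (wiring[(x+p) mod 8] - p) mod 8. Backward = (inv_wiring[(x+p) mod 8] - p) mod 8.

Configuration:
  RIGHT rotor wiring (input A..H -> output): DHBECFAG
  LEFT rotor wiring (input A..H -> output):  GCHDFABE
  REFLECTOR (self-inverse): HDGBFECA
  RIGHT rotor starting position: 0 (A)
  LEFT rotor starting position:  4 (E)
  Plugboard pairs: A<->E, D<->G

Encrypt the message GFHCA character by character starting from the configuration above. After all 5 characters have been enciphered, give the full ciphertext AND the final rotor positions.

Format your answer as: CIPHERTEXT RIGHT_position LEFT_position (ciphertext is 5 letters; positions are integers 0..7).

Char 1 ('G'): step: R->1, L=4; G->plug->D->R->B->L->E->refl->F->L'->C->R'->H->plug->H
Char 2 ('F'): step: R->2, L=4; F->plug->F->R->E->L->C->refl->G->L'->F->R'->H->plug->H
Char 3 ('H'): step: R->3, L=4; H->plug->H->R->G->L->D->refl->B->L'->A->R'->F->plug->F
Char 4 ('C'): step: R->4, L=4; C->plug->C->R->E->L->C->refl->G->L'->F->R'->G->plug->D
Char 5 ('A'): step: R->5, L=4; A->plug->E->R->C->L->F->refl->E->L'->B->R'->C->plug->C
Final: ciphertext=HHFDC, RIGHT=5, LEFT=4

Answer: HHFDC 5 4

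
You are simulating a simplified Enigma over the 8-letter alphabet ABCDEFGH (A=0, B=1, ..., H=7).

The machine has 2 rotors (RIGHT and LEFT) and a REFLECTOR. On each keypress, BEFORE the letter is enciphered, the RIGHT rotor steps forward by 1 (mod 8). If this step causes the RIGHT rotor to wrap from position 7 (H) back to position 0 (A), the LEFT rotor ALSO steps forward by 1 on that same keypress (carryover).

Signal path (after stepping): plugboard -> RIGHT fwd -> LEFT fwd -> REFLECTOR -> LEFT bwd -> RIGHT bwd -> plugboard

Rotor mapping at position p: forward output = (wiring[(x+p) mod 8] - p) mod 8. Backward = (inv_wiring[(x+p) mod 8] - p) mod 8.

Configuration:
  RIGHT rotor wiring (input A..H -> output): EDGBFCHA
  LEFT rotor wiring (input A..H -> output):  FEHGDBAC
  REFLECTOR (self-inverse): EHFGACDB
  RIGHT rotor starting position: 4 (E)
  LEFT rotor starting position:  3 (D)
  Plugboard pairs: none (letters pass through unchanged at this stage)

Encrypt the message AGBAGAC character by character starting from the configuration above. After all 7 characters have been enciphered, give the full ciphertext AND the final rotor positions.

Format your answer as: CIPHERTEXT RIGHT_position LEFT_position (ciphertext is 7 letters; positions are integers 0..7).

Char 1 ('A'): step: R->5, L=3; A->plug->A->R->F->L->C->refl->F->L'->D->R'->C->plug->C
Char 2 ('G'): step: R->6, L=3; G->plug->G->R->H->L->E->refl->A->L'->B->R'->A->plug->A
Char 3 ('B'): step: R->7, L=3; B->plug->B->R->F->L->C->refl->F->L'->D->R'->G->plug->G
Char 4 ('A'): step: R->0, L->4 (L advanced); A->plug->A->R->E->L->B->refl->H->L'->A->R'->H->plug->H
Char 5 ('G'): step: R->1, L=4; G->plug->G->R->H->L->C->refl->F->L'->B->R'->E->plug->E
Char 6 ('A'): step: R->2, L=4; A->plug->A->R->E->L->B->refl->H->L'->A->R'->D->plug->D
Char 7 ('C'): step: R->3, L=4; C->plug->C->R->H->L->C->refl->F->L'->B->R'->F->plug->F
Final: ciphertext=CAGHEDF, RIGHT=3, LEFT=4

Answer: CAGHEDF 3 4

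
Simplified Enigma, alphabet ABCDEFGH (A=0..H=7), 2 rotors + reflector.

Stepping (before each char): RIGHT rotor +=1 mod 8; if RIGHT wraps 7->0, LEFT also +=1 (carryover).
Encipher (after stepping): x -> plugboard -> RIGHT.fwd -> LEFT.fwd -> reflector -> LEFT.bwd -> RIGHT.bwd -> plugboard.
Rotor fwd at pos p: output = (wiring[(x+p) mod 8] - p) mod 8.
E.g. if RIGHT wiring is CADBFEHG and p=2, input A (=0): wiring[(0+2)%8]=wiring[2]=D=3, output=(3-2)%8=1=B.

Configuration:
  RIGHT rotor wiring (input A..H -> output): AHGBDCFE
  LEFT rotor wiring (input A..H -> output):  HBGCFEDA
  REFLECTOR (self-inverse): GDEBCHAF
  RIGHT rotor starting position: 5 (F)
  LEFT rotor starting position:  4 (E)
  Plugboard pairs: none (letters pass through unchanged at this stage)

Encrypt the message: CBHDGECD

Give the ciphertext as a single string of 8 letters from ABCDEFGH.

Char 1 ('C'): step: R->6, L=4; C->plug->C->R->C->L->H->refl->F->L'->F->R'->G->plug->G
Char 2 ('B'): step: R->7, L=4; B->plug->B->R->B->L->A->refl->G->L'->H->R'->D->plug->D
Char 3 ('H'): step: R->0, L->5 (L advanced); H->plug->H->R->E->L->E->refl->C->L'->D->R'->E->plug->E
Char 4 ('D'): step: R->1, L=5; D->plug->D->R->C->L->D->refl->B->L'->F->R'->B->plug->B
Char 5 ('G'): step: R->2, L=5; G->plug->G->R->G->L->F->refl->H->L'->A->R'->D->plug->D
Char 6 ('E'): step: R->3, L=5; E->plug->E->R->B->L->G->refl->A->L'->H->R'->C->plug->C
Char 7 ('C'): step: R->4, L=5; C->plug->C->R->B->L->G->refl->A->L'->H->R'->A->plug->A
Char 8 ('D'): step: R->5, L=5; D->plug->D->R->D->L->C->refl->E->L'->E->R'->G->plug->G

Answer: GDEBDCAG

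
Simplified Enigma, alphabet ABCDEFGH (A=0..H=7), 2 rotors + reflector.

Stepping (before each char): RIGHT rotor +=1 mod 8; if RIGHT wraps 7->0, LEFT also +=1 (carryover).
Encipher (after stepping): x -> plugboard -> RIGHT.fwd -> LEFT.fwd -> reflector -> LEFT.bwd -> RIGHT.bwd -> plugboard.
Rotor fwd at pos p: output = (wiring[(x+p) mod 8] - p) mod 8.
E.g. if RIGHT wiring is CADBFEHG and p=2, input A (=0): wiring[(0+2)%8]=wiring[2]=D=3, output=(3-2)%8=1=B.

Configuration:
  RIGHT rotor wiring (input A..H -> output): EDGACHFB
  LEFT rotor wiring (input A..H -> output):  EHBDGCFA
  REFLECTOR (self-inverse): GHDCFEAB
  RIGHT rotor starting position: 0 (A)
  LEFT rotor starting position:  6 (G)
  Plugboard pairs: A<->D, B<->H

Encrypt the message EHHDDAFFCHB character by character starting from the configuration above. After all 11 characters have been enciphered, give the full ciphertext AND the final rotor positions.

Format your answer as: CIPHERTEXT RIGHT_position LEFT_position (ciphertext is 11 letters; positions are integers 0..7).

Answer: DGDGEDGEDEE 3 7

Derivation:
Char 1 ('E'): step: R->1, L=6; E->plug->E->R->G->L->A->refl->G->L'->C->R'->A->plug->D
Char 2 ('H'): step: R->2, L=6; H->plug->B->R->G->L->A->refl->G->L'->C->R'->G->plug->G
Char 3 ('H'): step: R->3, L=6; H->plug->B->R->H->L->E->refl->F->L'->F->R'->A->plug->D
Char 4 ('D'): step: R->4, L=6; D->plug->A->R->G->L->A->refl->G->L'->C->R'->G->plug->G
Char 5 ('D'): step: R->5, L=6; D->plug->A->R->C->L->G->refl->A->L'->G->R'->E->plug->E
Char 6 ('A'): step: R->6, L=6; A->plug->D->R->F->L->F->refl->E->L'->H->R'->A->plug->D
Char 7 ('F'): step: R->7, L=6; F->plug->F->R->D->L->B->refl->H->L'->A->R'->G->plug->G
Char 8 ('F'): step: R->0, L->7 (L advanced); F->plug->F->R->H->L->G->refl->A->L'->C->R'->E->plug->E
Char 9 ('C'): step: R->1, L=7; C->plug->C->R->H->L->G->refl->A->L'->C->R'->A->plug->D
Char 10 ('H'): step: R->2, L=7; H->plug->B->R->G->L->D->refl->C->L'->D->R'->E->plug->E
Char 11 ('B'): step: R->3, L=7; B->plug->H->R->D->L->C->refl->D->L'->G->R'->E->plug->E
Final: ciphertext=DGDGEDGEDEE, RIGHT=3, LEFT=7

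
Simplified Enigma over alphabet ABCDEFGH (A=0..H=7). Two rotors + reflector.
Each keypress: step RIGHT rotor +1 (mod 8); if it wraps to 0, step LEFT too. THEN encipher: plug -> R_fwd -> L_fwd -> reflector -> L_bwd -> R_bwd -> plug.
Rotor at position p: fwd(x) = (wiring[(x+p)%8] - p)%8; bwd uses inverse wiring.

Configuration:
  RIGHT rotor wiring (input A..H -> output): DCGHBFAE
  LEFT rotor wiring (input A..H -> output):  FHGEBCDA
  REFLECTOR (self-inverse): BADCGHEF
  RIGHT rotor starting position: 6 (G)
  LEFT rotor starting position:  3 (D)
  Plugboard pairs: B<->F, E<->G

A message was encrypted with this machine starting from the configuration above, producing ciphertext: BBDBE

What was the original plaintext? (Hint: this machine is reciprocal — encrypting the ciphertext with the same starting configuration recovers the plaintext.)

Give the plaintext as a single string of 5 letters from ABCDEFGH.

Char 1 ('B'): step: R->7, L=3; B->plug->F->R->C->L->H->refl->F->L'->E->R'->B->plug->F
Char 2 ('B'): step: R->0, L->4 (L advanced); B->plug->F->R->F->L->D->refl->C->L'->G->R'->C->plug->C
Char 3 ('D'): step: R->1, L=4; D->plug->D->R->A->L->F->refl->H->L'->C->R'->H->plug->H
Char 4 ('B'): step: R->2, L=4; B->plug->F->R->C->L->H->refl->F->L'->A->R'->H->plug->H
Char 5 ('E'): step: R->3, L=4; E->plug->G->R->H->L->A->refl->B->L'->E->R'->A->plug->A

Answer: FCHHA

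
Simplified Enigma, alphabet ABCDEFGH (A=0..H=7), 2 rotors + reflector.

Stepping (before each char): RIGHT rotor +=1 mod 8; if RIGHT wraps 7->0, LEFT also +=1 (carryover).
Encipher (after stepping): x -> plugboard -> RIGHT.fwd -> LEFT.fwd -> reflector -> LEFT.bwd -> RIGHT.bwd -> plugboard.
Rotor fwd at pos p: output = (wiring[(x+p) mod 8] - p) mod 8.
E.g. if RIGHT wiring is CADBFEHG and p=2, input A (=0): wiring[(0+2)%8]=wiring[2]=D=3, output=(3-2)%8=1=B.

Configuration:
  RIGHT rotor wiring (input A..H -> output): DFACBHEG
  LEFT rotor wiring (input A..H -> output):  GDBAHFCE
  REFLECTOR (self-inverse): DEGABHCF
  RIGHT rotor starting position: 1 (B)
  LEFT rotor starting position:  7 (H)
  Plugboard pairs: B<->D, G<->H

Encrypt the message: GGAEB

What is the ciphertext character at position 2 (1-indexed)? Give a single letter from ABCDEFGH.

Char 1 ('G'): step: R->2, L=7; G->plug->H->R->D->L->C->refl->G->L'->G->R'->A->plug->A
Char 2 ('G'): step: R->3, L=7; G->plug->H->R->F->L->A->refl->D->L'->H->R'->A->plug->A

A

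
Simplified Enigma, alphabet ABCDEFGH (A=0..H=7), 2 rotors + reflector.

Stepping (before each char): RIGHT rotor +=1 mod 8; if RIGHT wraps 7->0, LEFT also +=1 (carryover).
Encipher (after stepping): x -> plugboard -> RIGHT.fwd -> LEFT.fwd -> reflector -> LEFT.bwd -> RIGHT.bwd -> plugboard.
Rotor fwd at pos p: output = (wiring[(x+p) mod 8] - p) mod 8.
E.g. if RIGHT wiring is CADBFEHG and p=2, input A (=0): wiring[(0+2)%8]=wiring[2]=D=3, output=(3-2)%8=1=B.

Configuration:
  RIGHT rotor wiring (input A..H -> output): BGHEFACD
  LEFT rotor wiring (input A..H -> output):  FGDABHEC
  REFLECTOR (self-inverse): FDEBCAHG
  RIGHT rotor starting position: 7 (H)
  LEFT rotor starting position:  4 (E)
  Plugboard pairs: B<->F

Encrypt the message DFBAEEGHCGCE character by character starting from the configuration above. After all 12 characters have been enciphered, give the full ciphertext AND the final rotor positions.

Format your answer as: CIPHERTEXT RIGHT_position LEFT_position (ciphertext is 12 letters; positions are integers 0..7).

Answer: FDACAFDFFHHF 3 6

Derivation:
Char 1 ('D'): step: R->0, L->5 (L advanced); D->plug->D->R->E->L->B->refl->D->L'->G->R'->B->plug->F
Char 2 ('F'): step: R->1, L=5; F->plug->B->R->G->L->D->refl->B->L'->E->R'->D->plug->D
Char 3 ('B'): step: R->2, L=5; B->plug->F->R->B->L->H->refl->G->L'->F->R'->A->plug->A
Char 4 ('A'): step: R->3, L=5; A->plug->A->R->B->L->H->refl->G->L'->F->R'->C->plug->C
Char 5 ('E'): step: R->4, L=5; E->plug->E->R->F->L->G->refl->H->L'->B->R'->A->plug->A
Char 6 ('E'): step: R->5, L=5; E->plug->E->R->B->L->H->refl->G->L'->F->R'->B->plug->F
Char 7 ('G'): step: R->6, L=5; G->plug->G->R->H->L->E->refl->C->L'->A->R'->D->plug->D
Char 8 ('H'): step: R->7, L=5; H->plug->H->R->D->L->A->refl->F->L'->C->R'->B->plug->F
Char 9 ('C'): step: R->0, L->6 (L advanced); C->plug->C->R->H->L->B->refl->D->L'->G->R'->B->plug->F
Char 10 ('G'): step: R->1, L=6; G->plug->G->R->C->L->H->refl->G->L'->A->R'->H->plug->H
Char 11 ('C'): step: R->2, L=6; C->plug->C->R->D->L->A->refl->F->L'->E->R'->H->plug->H
Char 12 ('E'): step: R->3, L=6; E->plug->E->R->A->L->G->refl->H->L'->C->R'->B->plug->F
Final: ciphertext=FDACAFDFFHHF, RIGHT=3, LEFT=6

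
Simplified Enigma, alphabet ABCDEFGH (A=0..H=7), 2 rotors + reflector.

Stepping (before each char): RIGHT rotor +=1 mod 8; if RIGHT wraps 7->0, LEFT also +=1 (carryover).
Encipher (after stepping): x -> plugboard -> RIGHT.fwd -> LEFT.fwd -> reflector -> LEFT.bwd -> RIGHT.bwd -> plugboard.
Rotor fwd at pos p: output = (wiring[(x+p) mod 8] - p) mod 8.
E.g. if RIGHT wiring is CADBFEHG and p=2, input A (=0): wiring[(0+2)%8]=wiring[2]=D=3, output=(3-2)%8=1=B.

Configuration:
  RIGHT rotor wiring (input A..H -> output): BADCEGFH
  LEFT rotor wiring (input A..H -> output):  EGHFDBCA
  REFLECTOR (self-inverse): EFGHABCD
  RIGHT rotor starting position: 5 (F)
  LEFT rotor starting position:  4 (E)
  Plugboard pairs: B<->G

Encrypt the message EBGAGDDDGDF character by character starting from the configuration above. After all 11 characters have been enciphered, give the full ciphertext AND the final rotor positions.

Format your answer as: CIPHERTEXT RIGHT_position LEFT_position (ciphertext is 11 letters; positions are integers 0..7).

Answer: DCFEHCGAFCE 0 6

Derivation:
Char 1 ('E'): step: R->6, L=4; E->plug->E->R->F->L->C->refl->G->L'->C->R'->D->plug->D
Char 2 ('B'): step: R->7, L=4; B->plug->G->R->H->L->B->refl->F->L'->B->R'->C->plug->C
Char 3 ('G'): step: R->0, L->5 (L advanced); G->plug->B->R->A->L->E->refl->A->L'->G->R'->F->plug->F
Char 4 ('A'): step: R->1, L=5; A->plug->A->R->H->L->G->refl->C->L'->F->R'->E->plug->E
Char 5 ('G'): step: R->2, L=5; G->plug->B->R->A->L->E->refl->A->L'->G->R'->H->plug->H
Char 6 ('D'): step: R->3, L=5; D->plug->D->R->C->L->D->refl->H->L'->D->R'->C->plug->C
Char 7 ('D'): step: R->4, L=5; D->plug->D->R->D->L->H->refl->D->L'->C->R'->B->plug->G
Char 8 ('D'): step: R->5, L=5; D->plug->D->R->E->L->B->refl->F->L'->B->R'->A->plug->A
Char 9 ('G'): step: R->6, L=5; G->plug->B->R->B->L->F->refl->B->L'->E->R'->F->plug->F
Char 10 ('D'): step: R->7, L=5; D->plug->D->R->E->L->B->refl->F->L'->B->R'->C->plug->C
Char 11 ('F'): step: R->0, L->6 (L advanced); F->plug->F->R->G->L->F->refl->B->L'->E->R'->E->plug->E
Final: ciphertext=DCFEHCGAFCE, RIGHT=0, LEFT=6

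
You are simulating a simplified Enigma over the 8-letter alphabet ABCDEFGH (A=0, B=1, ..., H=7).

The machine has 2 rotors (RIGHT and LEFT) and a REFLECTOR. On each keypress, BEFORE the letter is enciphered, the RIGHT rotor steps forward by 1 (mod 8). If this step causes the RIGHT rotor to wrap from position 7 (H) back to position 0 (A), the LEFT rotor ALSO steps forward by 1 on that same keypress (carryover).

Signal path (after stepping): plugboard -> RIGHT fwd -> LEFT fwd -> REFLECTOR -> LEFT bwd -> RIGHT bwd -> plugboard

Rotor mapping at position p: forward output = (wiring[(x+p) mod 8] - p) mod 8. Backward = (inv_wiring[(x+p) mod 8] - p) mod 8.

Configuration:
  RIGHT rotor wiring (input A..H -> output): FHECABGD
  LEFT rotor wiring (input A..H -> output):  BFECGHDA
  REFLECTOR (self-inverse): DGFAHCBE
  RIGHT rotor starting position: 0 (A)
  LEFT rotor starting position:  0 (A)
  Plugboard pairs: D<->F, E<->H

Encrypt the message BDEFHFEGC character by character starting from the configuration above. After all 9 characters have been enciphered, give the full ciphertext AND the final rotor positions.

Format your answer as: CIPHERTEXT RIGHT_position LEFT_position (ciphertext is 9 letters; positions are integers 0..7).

Char 1 ('B'): step: R->1, L=0; B->plug->B->R->D->L->C->refl->F->L'->B->R'->C->plug->C
Char 2 ('D'): step: R->2, L=0; D->plug->F->R->B->L->F->refl->C->L'->D->R'->G->plug->G
Char 3 ('E'): step: R->3, L=0; E->plug->H->R->B->L->F->refl->C->L'->D->R'->D->plug->F
Char 4 ('F'): step: R->4, L=0; F->plug->D->R->H->L->A->refl->D->L'->G->R'->H->plug->E
Char 5 ('H'): step: R->5, L=0; H->plug->E->R->C->L->E->refl->H->L'->F->R'->G->plug->G
Char 6 ('F'): step: R->6, L=0; F->plug->D->R->B->L->F->refl->C->L'->D->R'->H->plug->E
Char 7 ('E'): step: R->7, L=0; E->plug->H->R->H->L->A->refl->D->L'->G->R'->B->plug->B
Char 8 ('G'): step: R->0, L->1 (L advanced); G->plug->G->R->G->L->H->refl->E->L'->A->R'->E->plug->H
Char 9 ('C'): step: R->1, L=1; C->plug->C->R->B->L->D->refl->A->L'->H->R'->D->plug->F
Final: ciphertext=CGFEGEBHF, RIGHT=1, LEFT=1

Answer: CGFEGEBHF 1 1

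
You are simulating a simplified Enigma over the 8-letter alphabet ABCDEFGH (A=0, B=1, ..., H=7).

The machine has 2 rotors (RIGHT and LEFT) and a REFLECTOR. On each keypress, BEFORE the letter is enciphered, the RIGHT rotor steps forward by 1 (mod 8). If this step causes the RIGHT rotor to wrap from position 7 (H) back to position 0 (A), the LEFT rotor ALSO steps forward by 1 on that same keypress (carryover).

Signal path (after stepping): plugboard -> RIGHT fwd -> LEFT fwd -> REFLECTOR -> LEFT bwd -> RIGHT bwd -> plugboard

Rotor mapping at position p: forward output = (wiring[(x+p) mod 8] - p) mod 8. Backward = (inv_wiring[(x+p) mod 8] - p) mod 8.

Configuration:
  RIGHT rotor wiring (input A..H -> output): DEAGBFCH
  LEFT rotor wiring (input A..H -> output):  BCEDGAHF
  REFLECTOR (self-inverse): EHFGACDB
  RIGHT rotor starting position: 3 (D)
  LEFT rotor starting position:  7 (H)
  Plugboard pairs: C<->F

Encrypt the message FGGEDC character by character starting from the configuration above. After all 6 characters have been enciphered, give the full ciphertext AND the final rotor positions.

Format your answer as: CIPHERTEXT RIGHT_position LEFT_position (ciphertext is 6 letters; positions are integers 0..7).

Answer: ACBBFB 1 0

Derivation:
Char 1 ('F'): step: R->4, L=7; F->plug->C->R->G->L->B->refl->H->L'->F->R'->A->plug->A
Char 2 ('G'): step: R->5, L=7; G->plug->G->R->B->L->C->refl->F->L'->D->R'->F->plug->C
Char 3 ('G'): step: R->6, L=7; G->plug->G->R->D->L->F->refl->C->L'->B->R'->B->plug->B
Char 4 ('E'): step: R->7, L=7; E->plug->E->R->H->L->A->refl->E->L'->E->R'->B->plug->B
Char 5 ('D'): step: R->0, L->0 (L advanced); D->plug->D->R->G->L->H->refl->B->L'->A->R'->C->plug->F
Char 6 ('C'): step: R->1, L=0; C->plug->F->R->B->L->C->refl->F->L'->H->R'->B->plug->B
Final: ciphertext=ACBBFB, RIGHT=1, LEFT=0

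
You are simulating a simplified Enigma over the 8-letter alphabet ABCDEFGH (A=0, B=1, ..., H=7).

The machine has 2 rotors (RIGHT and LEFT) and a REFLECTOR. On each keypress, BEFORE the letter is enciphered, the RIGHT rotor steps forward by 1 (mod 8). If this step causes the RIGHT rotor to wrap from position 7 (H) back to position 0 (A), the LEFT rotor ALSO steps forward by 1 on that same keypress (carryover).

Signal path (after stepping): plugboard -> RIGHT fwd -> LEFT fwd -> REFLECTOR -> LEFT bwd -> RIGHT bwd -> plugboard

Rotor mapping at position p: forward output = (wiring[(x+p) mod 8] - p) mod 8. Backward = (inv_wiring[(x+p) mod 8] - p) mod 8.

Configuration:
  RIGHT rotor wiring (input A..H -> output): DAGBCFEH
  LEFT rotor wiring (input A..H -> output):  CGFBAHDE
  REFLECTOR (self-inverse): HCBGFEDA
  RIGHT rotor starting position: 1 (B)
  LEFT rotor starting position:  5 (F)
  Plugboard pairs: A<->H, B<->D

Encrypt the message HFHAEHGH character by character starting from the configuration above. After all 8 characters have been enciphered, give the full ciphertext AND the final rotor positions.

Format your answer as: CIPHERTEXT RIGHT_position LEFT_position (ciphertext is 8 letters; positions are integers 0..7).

Char 1 ('H'): step: R->2, L=5; H->plug->A->R->E->L->B->refl->C->L'->A->R'->C->plug->C
Char 2 ('F'): step: R->3, L=5; F->plug->F->R->A->L->C->refl->B->L'->E->R'->E->plug->E
Char 3 ('H'): step: R->4, L=5; H->plug->A->R->G->L->E->refl->F->L'->D->R'->D->plug->B
Char 4 ('A'): step: R->5, L=5; A->plug->H->R->F->L->A->refl->H->L'->C->R'->C->plug->C
Char 5 ('E'): step: R->6, L=5; E->plug->E->R->A->L->C->refl->B->L'->E->R'->G->plug->G
Char 6 ('H'): step: R->7, L=5; H->plug->A->R->A->L->C->refl->B->L'->E->R'->B->plug->D
Char 7 ('G'): step: R->0, L->6 (L advanced); G->plug->G->R->E->L->H->refl->A->L'->D->R'->A->plug->H
Char 8 ('H'): step: R->1, L=6; H->plug->A->R->H->L->B->refl->C->L'->G->R'->G->plug->G
Final: ciphertext=CEBCGDHG, RIGHT=1, LEFT=6

Answer: CEBCGDHG 1 6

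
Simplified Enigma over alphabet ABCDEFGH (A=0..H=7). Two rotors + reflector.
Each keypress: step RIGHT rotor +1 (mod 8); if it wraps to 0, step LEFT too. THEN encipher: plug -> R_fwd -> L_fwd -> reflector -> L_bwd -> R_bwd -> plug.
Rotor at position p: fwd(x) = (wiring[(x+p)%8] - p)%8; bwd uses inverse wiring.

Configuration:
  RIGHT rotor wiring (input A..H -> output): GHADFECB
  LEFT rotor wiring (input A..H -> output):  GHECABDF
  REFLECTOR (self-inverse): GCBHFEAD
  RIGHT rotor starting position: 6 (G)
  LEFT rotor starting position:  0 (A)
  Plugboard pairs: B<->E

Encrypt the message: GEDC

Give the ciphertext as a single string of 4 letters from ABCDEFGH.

Char 1 ('G'): step: R->7, L=0; G->plug->G->R->F->L->B->refl->C->L'->D->R'->H->plug->H
Char 2 ('E'): step: R->0, L->1 (L advanced); E->plug->B->R->H->L->F->refl->E->L'->G->R'->A->plug->A
Char 3 ('D'): step: R->1, L=1; D->plug->D->R->E->L->A->refl->G->L'->A->R'->G->plug->G
Char 4 ('C'): step: R->2, L=1; C->plug->C->R->D->L->H->refl->D->L'->B->R'->B->plug->E

Answer: HAGE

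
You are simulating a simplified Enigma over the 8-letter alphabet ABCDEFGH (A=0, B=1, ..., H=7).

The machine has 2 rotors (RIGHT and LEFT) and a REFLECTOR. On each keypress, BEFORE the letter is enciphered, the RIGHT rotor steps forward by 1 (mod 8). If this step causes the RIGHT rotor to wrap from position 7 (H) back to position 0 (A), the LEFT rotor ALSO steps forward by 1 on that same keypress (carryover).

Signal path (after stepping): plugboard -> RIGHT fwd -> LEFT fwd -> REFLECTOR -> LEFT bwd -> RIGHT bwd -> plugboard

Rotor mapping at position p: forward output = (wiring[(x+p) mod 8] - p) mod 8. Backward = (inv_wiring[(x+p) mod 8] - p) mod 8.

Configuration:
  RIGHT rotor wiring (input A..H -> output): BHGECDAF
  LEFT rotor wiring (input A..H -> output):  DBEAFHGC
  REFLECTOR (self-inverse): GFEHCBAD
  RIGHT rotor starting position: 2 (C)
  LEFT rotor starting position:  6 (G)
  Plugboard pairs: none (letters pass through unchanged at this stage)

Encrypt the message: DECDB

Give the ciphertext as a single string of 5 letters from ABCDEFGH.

Char 1 ('D'): step: R->3, L=6; D->plug->D->R->F->L->C->refl->E->L'->B->R'->A->plug->A
Char 2 ('E'): step: R->4, L=6; E->plug->E->R->F->L->C->refl->E->L'->B->R'->D->plug->D
Char 3 ('C'): step: R->5, L=6; C->plug->C->R->A->L->A->refl->G->L'->E->R'->D->plug->D
Char 4 ('D'): step: R->6, L=6; D->plug->D->R->B->L->E->refl->C->L'->F->R'->H->plug->H
Char 5 ('B'): step: R->7, L=6; B->plug->B->R->C->L->F->refl->B->L'->H->R'->D->plug->D

Answer: ADDHD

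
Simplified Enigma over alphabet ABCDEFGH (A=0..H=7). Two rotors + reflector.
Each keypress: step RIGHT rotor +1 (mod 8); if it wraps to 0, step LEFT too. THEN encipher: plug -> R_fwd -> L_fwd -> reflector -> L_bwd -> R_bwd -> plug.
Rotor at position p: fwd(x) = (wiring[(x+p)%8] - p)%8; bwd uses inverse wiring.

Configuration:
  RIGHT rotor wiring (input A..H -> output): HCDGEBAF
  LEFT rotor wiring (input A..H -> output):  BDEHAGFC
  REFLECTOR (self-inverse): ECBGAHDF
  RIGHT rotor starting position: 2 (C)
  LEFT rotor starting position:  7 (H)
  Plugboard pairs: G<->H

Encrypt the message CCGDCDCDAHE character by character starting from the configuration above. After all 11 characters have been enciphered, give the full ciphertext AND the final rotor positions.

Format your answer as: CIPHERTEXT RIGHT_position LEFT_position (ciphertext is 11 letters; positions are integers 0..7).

Char 1 ('C'): step: R->3, L=7; C->plug->C->R->G->L->H->refl->F->L'->D->R'->A->plug->A
Char 2 ('C'): step: R->4, L=7; C->plug->C->R->E->L->A->refl->E->L'->C->R'->H->plug->G
Char 3 ('G'): step: R->5, L=7; G->plug->H->R->H->L->G->refl->D->L'->A->R'->C->plug->C
Char 4 ('D'): step: R->6, L=7; D->plug->D->R->E->L->A->refl->E->L'->C->R'->A->plug->A
Char 5 ('C'): step: R->7, L=7; C->plug->C->R->D->L->F->refl->H->L'->G->R'->A->plug->A
Char 6 ('D'): step: R->0, L->0 (L advanced); D->plug->D->R->G->L->F->refl->H->L'->D->R'->C->plug->C
Char 7 ('C'): step: R->1, L=0; C->plug->C->R->F->L->G->refl->D->L'->B->R'->A->plug->A
Char 8 ('D'): step: R->2, L=0; D->plug->D->R->H->L->C->refl->B->L'->A->R'->H->plug->G
Char 9 ('A'): step: R->3, L=0; A->plug->A->R->D->L->H->refl->F->L'->G->R'->C->plug->C
Char 10 ('H'): step: R->4, L=0; H->plug->G->R->H->L->C->refl->B->L'->A->R'->A->plug->A
Char 11 ('E'): step: R->5, L=0; E->plug->E->R->F->L->G->refl->D->L'->B->R'->G->plug->H
Final: ciphertext=AGCAACAGCAH, RIGHT=5, LEFT=0

Answer: AGCAACAGCAH 5 0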